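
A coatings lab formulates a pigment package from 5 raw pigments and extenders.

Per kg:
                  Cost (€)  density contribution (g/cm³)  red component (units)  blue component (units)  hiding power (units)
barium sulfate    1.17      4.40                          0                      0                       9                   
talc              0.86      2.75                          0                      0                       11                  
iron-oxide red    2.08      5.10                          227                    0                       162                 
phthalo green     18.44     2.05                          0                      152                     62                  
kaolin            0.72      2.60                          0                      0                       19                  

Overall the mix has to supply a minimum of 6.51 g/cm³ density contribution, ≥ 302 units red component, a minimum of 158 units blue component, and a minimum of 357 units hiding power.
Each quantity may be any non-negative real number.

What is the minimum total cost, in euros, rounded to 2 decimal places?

€22.92

Let x1 = kg of barium sulfate, x2 = kg of talc, x3 = kg of iron-oxide red, x4 = kg of phthalo green, x5 = kg of kaolin.
Minimize 1.17x1 + 0.86x2 + 2.08x3 + 18.44x4 + 0.72x5 s.t.:
  4.4x1 + 2.75x2 + 5.1x3 + 2.05x4 + 2.6x5 ≥ 6.51   (density contribution)
  227x3 ≥ 302   (red component)
  152x4 ≥ 158   (blue component)
  9x1 + 11x2 + 162x3 + 62x4 + 19x5 ≥ 357   (hiding power)
  x1, x2, x3, x4, x5 ≥ 0.
The optimal basis is {iron-oxide red, phthalo green}; barium sulfate, talc, kaolin drop out. There the blue component and hiding power constraints are tight.
So iron-oxide red = 1.806 kg, phthalo green = 1.039 kg.
Cost = 2.08·1.806 + 18.44·1.039 = 22.9156.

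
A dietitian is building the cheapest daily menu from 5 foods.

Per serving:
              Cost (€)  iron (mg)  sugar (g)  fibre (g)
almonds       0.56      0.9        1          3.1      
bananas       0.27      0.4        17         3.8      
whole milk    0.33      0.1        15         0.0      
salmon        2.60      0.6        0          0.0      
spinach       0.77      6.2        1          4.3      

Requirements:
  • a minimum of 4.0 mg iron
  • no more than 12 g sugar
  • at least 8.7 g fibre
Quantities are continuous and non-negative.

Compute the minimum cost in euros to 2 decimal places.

Let x1 = servings of almonds, x2 = servings of bananas, x3 = servings of whole milk, x4 = servings of salmon, x5 = servings of spinach.
Minimise 0.56x1 + 0.27x2 + 0.33x3 + 2.6x4 + 0.77x5 subject to:
  0.9x1 + 0.4x2 + 0.1x3 + 0.6x4 + 6.2x5 ≥ 4   (iron)
  1x1 + 17x2 + 15x3 + 1x5 ≤ 12   (sugar)
  3.1x1 + 3.8x2 + 4.3x5 ≥ 8.7   (fibre)
  x1, x2, x3, x4, x5 ≥ 0.
The cheapest feasible vertex uses only bananas, spinach; almonds, whole milk, salmon are not used. There the sugar and fibre constraints are tight.
Solving gives x2 = 0.619, x5 = 1.476.
Hence cost = 0.27·0.619 + 0.77·1.476 = €1.3037.

€1.30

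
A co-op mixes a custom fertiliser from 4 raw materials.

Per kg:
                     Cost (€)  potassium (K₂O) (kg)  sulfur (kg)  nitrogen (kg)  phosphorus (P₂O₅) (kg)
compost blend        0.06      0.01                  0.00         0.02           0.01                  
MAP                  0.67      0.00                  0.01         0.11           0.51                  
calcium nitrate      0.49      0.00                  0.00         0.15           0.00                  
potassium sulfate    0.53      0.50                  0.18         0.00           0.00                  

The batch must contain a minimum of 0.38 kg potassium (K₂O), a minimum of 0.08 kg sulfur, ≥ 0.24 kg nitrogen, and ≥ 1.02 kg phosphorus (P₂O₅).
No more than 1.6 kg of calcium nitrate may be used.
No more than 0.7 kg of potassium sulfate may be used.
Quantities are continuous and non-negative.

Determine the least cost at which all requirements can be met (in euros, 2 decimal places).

Let x1 = kg of compost blend, x2 = kg of MAP, x3 = kg of calcium nitrate, x4 = kg of potassium sulfate.
Minimise 0.06x1 + 0.67x2 + 0.49x3 + 0.53x4 subject to:
  0.01x1 + 0.5x4 ≥ 0.38   (potassium (K₂O))
  0.01x2 + 0.18x4 ≥ 0.08   (sulfur)
  0.02x1 + 0.11x2 + 0.15x3 ≥ 0.24   (nitrogen)
  0.01x1 + 0.51x2 ≥ 1.02   (phosphorus (P₂O₅))
  x3 ≤ 1.6
  x4 ≤ 0.7
  x1, x2, x3, x4 ≥ 0.
At the optimum only compost blend, MAP, potassium sulfate are positive (calcium nitrate = 0). The potassium (K₂O), phosphorus (P₂O₅), the potassium sulfate cap requirements are met with equality.
Optimal quantities: compost blend = 3 kg, MAP = 1.941 kg, potassium sulfate = 0.7 kg.
Hence cost = 0.06·3 + 0.67·1.941 + 0.53·0.7 = €1.8515.

€1.85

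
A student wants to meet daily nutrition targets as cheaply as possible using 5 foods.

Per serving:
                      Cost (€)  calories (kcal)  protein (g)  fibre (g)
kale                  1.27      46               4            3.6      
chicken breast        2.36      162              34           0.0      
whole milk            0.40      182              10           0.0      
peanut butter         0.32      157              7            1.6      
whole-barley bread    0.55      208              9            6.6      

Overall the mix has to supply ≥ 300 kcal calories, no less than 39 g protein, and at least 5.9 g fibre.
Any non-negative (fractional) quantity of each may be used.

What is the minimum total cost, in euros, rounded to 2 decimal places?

€1.71

This is a linear program. Let x1 = servings of kale, x2 = servings of chicken breast, x3 = servings of whole milk, x4 = servings of peanut butter, x5 = servings of whole-barley bread.
Minimize 1.27x1 + 2.36x2 + 0.4x3 + 0.32x4 + 0.55x5 s.t.:
  46x1 + 162x2 + 182x3 + 157x4 + 208x5 ≥ 300   (calories)
  4x1 + 34x2 + 10x3 + 7x4 + 9x5 ≥ 39   (protein)
  3.6x1 + 1.6x4 + 6.6x5 ≥ 5.9   (fibre)
  x1, x2, x3, x4, x5 ≥ 0.
At the optimum only whole milk, peanut butter are positive (kale, chicken breast, whole-barley bread = 0). There the protein and fibre constraints are tight.
Solving gives x3 = 1.319, x4 = 3.688.
Total cost: 0.4·1.319 + 0.32·3.688 = 1.7078.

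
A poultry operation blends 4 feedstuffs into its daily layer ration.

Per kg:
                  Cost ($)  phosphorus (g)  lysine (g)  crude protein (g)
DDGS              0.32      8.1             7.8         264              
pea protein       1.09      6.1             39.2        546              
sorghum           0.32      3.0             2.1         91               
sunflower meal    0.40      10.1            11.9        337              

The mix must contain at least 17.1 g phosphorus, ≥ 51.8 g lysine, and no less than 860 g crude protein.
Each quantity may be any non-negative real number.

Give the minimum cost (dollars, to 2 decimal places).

$1.52

Set it up as a linear program. Let x1 = kg of DDGS, x2 = kg of pea protein, x3 = kg of sorghum, x4 = kg of sunflower meal.
Minimise 0.32x1 + 1.09x2 + 0.32x3 + 0.4x4 subject to:
  8.1x1 + 6.1x2 + 3x3 + 10.1x4 ≥ 17.1   (phosphorus)
  7.8x1 + 39.2x2 + 2.1x3 + 11.9x4 ≥ 51.8   (lysine)
  264x1 + 546x2 + 91x3 + 337x4 ≥ 860   (crude protein)
  x1, x2, x3, x4 ≥ 0.
The cheapest feasible vertex uses only pea protein, sunflower meal; DDGS, sorghum are not used. There the phosphorus and lysine constraints are tight.
Solving gives x2 = 0.9887, x4 = 1.096.
Hence cost = 1.09·0.9887 + 0.4·1.096 = $1.5161.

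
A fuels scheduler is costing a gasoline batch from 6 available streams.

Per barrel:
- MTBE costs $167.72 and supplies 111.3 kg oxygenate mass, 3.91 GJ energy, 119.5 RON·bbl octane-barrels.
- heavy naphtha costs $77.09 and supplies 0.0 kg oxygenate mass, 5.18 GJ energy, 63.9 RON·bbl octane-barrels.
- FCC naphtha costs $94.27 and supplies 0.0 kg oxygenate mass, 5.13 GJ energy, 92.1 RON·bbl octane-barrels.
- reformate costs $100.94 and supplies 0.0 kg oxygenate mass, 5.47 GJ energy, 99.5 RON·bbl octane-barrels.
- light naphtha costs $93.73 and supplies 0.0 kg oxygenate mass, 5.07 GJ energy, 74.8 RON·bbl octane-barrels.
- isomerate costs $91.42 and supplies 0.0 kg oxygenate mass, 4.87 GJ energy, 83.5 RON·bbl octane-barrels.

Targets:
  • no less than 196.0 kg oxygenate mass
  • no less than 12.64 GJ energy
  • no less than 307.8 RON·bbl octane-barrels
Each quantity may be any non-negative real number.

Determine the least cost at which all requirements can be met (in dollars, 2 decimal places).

$397.08

This is a linear program. Let x1 = barrels of MTBE, x2 = barrels of heavy naphtha, x3 = barrels of FCC naphtha, x4 = barrels of reformate, x5 = barrels of light naphtha, x6 = barrels of isomerate.
min 167.72x1 + 77.09x2 + 94.27x3 + 100.94x4 + 93.73x5 + 91.42x6 subject to:
  111.3x1 ≥ 196   (oxygenate mass)
  3.91x1 + 5.18x2 + 5.13x3 + 5.47x4 + 5.07x5 + 4.87x6 ≥ 12.64   (energy)
  119.5x1 + 63.9x2 + 92.1x3 + 99.5x4 + 74.8x5 + 83.5x6 ≥ 307.8   (octane-barrels)
  x1, x2, x3, x4, x5, x6 ≥ 0.
The minimum-cost mix takes nothing from FCC naphtha, light naphtha, isomerate — only MTBE, heavy naphtha, reformate. Binding constraints: oxygenate mass, energy, octane-barrels.
That vertex is x1 = 1.761, x2 = 0.2412, x4 = 0.8236.
Total cost: 167.72·1.761 + 77.09·0.2412 + 100.94·0.8236 = 397.0832.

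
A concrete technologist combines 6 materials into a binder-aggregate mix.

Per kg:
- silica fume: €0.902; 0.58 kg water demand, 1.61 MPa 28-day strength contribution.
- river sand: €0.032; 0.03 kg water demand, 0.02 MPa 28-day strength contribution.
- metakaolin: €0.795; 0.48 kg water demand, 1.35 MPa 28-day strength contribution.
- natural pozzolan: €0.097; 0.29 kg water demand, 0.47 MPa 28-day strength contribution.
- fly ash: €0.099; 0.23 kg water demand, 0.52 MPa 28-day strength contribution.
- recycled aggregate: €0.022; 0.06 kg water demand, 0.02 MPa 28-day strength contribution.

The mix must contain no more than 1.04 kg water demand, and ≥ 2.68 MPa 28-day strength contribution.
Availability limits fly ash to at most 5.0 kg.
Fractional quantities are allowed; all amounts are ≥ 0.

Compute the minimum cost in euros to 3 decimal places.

This is a linear program. Let x1 = kg of silica fume, x2 = kg of river sand, x3 = kg of metakaolin, x4 = kg of natural pozzolan, x5 = kg of fly ash, x6 = kg of recycled aggregate.
Minimise 0.902x1 + 0.032x2 + 0.795x3 + 0.097x4 + 0.099x5 + 0.022x6 s.t.:
  0.58x1 + 0.03x2 + 0.48x3 + 0.29x4 + 0.23x5 + 0.06x6 ≤ 1.04   (water demand)
  1.61x1 + 0.02x2 + 1.35x3 + 0.47x4 + 0.52x5 + 0.02x6 ≥ 2.68   (28-day strength contribution)
  x5 ≤ 5
  x1, x2, x3, x4, x5, x6 ≥ 0.
The minimum-cost mix takes nothing from river sand, metakaolin, natural pozzolan, recycled aggregate — only silica fume, fly ash. The water demand and 28-day strength contribution requirements are met with equality.
Solving gives x1 = 1.10044, x5 = 1.74672.
Hence cost = 0.902·1.10044 + 0.099·1.74672 = €1.16552.

€1.166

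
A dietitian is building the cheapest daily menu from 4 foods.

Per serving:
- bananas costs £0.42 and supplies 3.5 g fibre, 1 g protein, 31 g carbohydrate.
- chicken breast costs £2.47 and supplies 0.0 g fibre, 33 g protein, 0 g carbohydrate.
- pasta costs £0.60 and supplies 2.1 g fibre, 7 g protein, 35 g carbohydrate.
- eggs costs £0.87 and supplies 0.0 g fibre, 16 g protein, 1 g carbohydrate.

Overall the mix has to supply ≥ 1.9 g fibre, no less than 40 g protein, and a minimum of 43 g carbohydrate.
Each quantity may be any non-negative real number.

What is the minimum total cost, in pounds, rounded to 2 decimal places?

Treat it as an LP. Let x1 = servings of bananas, x2 = servings of chicken breast, x3 = servings of pasta, x4 = servings of eggs.
Minimise 0.42x1 + 2.47x2 + 0.6x3 + 0.87x4 subject to:
  3.5x1 + 2.1x3 ≥ 1.9   (fibre)
  1x1 + 33x2 + 7x3 + 16x4 ≥ 40   (protein)
  31x1 + 35x3 + 1x4 ≥ 43   (carbohydrate)
  x1, x2, x3, x4 ≥ 0.
At the optimum only pasta, eggs are positive (bananas, chicken breast = 0). Binding constraints: protein and carbohydrate.
So pasta = 1.172 servings, eggs = 1.987 servings.
Objective = 0.6·1.172 + 0.87·1.987 = 2.4319.

£2.43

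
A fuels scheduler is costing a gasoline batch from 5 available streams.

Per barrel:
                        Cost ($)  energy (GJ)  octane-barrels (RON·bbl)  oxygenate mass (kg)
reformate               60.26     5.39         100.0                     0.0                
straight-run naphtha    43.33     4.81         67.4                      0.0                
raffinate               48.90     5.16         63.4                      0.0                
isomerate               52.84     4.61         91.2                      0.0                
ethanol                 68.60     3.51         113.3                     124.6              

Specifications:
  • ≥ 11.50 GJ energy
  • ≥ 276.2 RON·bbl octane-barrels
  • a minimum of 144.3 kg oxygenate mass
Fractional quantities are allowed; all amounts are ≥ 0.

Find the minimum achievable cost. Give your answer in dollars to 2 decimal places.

Set it up as a linear program. Let x1 = barrels of reformate, x2 = barrels of straight-run naphtha, x3 = barrels of raffinate, x4 = barrels of isomerate, x5 = barrels of ethanol.
min 60.26x1 + 43.33x2 + 48.9x3 + 52.84x4 + 68.6x5 subject to:
  5.39x1 + 4.81x2 + 5.16x3 + 4.61x4 + 3.51x5 ≥ 11.5   (energy)
  100x1 + 67.4x2 + 63.4x3 + 91.2x4 + 113.3x5 ≥ 276.2   (octane-barrels)
  124.6x5 ≥ 144.3   (oxygenate mass)
  x1, x2, x3, x4, x5 ≥ 0.
The cheapest feasible vertex uses only straight-run naphtha, isomerate, ethanol; reformate, raffinate are not used. There the energy, octane-barrels, oxygenate mass constraints are tight.
That vertex is x2 = 0.075714, x4 = 1.5338, x5 = 1.1581.
Objective = 43.33·0.075714 + 52.84·1.5338 + 68.6·1.1581 = 163.7723.

$163.77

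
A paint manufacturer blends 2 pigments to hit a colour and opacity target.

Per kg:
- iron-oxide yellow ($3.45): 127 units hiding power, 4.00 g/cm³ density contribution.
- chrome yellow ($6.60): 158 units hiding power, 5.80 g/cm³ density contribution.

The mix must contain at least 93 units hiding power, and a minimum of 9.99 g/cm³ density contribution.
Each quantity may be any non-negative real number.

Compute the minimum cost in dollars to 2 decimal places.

$8.62

Set it up as a linear program. Let x1 = kg of iron-oxide yellow, x2 = kg of chrome yellow.
Minimise 3.45x1 + 6.6x2 with:
  127x1 + 158x2 ≥ 93   (hiding power)
  4x1 + 5.8x2 ≥ 9.99   (density contribution)
  x1, x2 ≥ 0.
The optimal basis is {iron-oxide yellow}; chrome yellow drops out. The density contribution requirement is met with equality.
That vertex is x1 = 2.498.
Cost = 3.45·2.498 = 8.6181.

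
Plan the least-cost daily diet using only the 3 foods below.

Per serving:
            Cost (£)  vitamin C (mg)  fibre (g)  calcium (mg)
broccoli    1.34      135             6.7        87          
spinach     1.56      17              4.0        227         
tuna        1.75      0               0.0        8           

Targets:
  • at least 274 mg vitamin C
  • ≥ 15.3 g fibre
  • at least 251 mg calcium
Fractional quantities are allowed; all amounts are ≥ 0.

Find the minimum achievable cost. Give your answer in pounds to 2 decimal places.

Set it up as a linear program. Let x1 = servings of broccoli, x2 = servings of spinach, x3 = servings of tuna.
min 1.34x1 + 1.56x2 + 1.75x3 s.t.:
  135x1 + 17x2 ≥ 274   (vitamin C)
  6.7x1 + 4x2 ≥ 15.3   (fibre)
  87x1 + 227x2 + 8x3 ≥ 251   (calcium)
  x1, x2, x3 ≥ 0.
The minimum-cost mix takes nothing from tuna — only broccoli, spinach. There the fibre and calcium constraints are tight.
So broccoli = 2.105 servings, spinach = 0.2989 servings.
Hence cost = 1.34·2.105 + 1.56·0.2989 = £3.2870.

£3.29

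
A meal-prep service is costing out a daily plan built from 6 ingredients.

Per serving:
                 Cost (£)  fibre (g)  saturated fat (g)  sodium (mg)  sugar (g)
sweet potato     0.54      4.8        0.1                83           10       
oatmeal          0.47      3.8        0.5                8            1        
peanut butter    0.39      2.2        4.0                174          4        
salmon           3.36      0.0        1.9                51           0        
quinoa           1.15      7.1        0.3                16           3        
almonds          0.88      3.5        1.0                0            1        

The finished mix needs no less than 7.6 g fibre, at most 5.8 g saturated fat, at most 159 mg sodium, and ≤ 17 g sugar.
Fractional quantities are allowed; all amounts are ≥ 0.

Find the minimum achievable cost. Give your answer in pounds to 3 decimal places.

£0.855

Let x1 = servings of sweet potato, x2 = servings of oatmeal, x3 = servings of peanut butter, x4 = servings of salmon, x5 = servings of quinoa, x6 = servings of almonds.
min 0.54x1 + 0.47x2 + 0.39x3 + 3.36x4 + 1.15x5 + 0.88x6 s.t.:
  4.8x1 + 3.8x2 + 2.2x3 + 7.1x5 + 3.5x6 ≥ 7.6   (fibre)
  0.1x1 + 0.5x2 + 4x3 + 1.9x4 + 0.3x5 + 1x6 ≤ 5.8   (saturated fat)
  83x1 + 8x2 + 174x3 + 51x4 + 16x5 ≤ 159   (sodium)
  10x1 + 1x2 + 4x3 + 3x5 + 1x6 ≤ 17   (sugar)
  x1, x2, x3, x4, x5, x6 ≥ 0.
The minimum-cost mix takes nothing from oatmeal, peanut butter, salmon, quinoa, almonds — only sweet potato. Binding constraint: fibre.
Optimal quantities: sweet potato = 1.583 servings.
Total cost: 0.54·1.583 = 0.85482.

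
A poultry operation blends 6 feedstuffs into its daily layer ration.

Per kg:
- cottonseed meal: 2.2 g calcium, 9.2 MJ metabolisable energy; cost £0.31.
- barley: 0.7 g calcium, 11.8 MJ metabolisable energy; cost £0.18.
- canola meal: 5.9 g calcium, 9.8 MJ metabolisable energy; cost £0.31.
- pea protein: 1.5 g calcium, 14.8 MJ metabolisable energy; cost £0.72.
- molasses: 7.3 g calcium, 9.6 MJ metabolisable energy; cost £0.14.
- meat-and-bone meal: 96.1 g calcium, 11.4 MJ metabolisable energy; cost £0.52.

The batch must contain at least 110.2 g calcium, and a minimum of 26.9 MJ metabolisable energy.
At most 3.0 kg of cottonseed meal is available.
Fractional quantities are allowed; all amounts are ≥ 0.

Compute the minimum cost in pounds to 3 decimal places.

Let x1 = kg of cottonseed meal, x2 = kg of barley, x3 = kg of canola meal, x4 = kg of pea protein, x5 = kg of molasses, x6 = kg of meat-and-bone meal.
Minimise 0.31x1 + 0.18x2 + 0.31x3 + 0.72x4 + 0.14x5 + 0.52x6 with:
  2.2x1 + 0.7x2 + 5.9x3 + 1.5x4 + 7.3x5 + 96.1x6 ≥ 110.2   (calcium)
  9.2x1 + 11.8x2 + 9.8x3 + 14.8x4 + 9.6x5 + 11.4x6 ≥ 26.9   (metabolisable energy)
  x1 ≤ 3
  x1, x2, x3, x4, x5, x6 ≥ 0.
The minimum-cost mix takes nothing from cottonseed meal, barley, canola meal, pea protein — only molasses, meat-and-bone meal. The calcium and metabolisable energy requirements are met with equality.
Solving gives x5 = 1.583, x6 = 1.026.
Cost = 0.14·1.583 + 0.52·1.026 = 0.75514.

£0.755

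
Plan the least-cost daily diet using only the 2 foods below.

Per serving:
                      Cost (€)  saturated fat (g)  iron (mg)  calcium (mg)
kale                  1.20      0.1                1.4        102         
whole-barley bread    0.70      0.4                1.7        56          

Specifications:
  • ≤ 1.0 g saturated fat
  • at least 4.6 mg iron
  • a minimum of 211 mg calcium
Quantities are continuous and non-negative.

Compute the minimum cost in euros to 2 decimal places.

€2.56

Let x1 = servings of kale, x2 = servings of whole-barley bread.
min 1.2x1 + 0.7x2 subject to:
  0.1x1 + 0.4x2 ≤ 1   (saturated fat)
  1.4x1 + 1.7x2 ≥ 4.6   (iron)
  102x1 + 56x2 ≥ 211   (calcium)
  x1, x2 ≥ 0.
Both inputs are positive at the optimum. Binding constraints: iron and calcium.
So kale = 1.064 servings, whole-barley bread = 1.829 servings.
Total cost: 1.2·1.064 + 0.7·1.829 = 2.5571.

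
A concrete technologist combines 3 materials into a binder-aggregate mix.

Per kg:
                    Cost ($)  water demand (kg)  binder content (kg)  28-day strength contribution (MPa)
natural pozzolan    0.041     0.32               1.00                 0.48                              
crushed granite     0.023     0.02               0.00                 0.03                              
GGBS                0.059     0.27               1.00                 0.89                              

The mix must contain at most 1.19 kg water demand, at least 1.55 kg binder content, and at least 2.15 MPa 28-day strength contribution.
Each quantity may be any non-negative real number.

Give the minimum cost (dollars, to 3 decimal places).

$0.143

Set it up as a linear program. Let x1 = kg of natural pozzolan, x2 = kg of crushed granite, x3 = kg of GGBS.
Minimise 0.041x1 + 0.023x2 + 0.059x3 s.t.:
  0.32x1 + 0.02x2 + 0.27x3 ≤ 1.19   (water demand)
  1x1 + 1x3 ≥ 1.55   (binder content)
  0.48x1 + 0.03x2 + 0.89x3 ≥ 2.15   (28-day strength contribution)
  x1, x2, x3 ≥ 0.
At the optimum only GGBS is positive (natural pozzolan, crushed granite = 0). The 28-day strength contribution requirement is met with equality.
So GGBS = 2.416 kg.
Cost = 0.059·2.416 = 0.14254.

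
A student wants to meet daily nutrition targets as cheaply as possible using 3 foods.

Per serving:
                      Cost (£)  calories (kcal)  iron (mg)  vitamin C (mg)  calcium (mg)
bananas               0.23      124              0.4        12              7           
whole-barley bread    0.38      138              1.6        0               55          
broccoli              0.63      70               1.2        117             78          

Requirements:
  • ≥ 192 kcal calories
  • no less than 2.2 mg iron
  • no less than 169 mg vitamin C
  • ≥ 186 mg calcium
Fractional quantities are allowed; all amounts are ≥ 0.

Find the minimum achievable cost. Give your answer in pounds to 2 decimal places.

Treat it as an LP. Let x1 = servings of bananas, x2 = servings of whole-barley bread, x3 = servings of broccoli.
min 0.23x1 + 0.38x2 + 0.63x3 with:
  124x1 + 138x2 + 70x3 ≥ 192   (calories)
  0.4x1 + 1.6x2 + 1.2x3 ≥ 2.2   (iron)
  12x1 + 117x3 ≥ 169   (vitamin C)
  7x1 + 55x2 + 78x3 ≥ 186   (calcium)
  x1, x2, x3 ≥ 0.
At the optimum only whole-barley bread, broccoli are positive (bananas = 0). The vitamin C and calcium requirements are met with equality.
So whole-barley bread = 1.333 servings, broccoli = 1.444 servings.
Cost = 0.38·1.333 + 0.63·1.444 = 1.4163.

£1.42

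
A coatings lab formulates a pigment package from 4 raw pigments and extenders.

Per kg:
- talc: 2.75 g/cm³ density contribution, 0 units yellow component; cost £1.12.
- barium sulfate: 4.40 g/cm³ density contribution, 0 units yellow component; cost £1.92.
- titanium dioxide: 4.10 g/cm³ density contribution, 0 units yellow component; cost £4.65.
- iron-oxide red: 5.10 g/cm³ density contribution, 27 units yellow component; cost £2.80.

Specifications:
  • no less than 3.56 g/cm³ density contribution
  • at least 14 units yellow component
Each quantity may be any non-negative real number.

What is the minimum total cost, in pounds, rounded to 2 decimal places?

£1.82

Set it up as a linear program. Let x1 = kg of talc, x2 = kg of barium sulfate, x3 = kg of titanium dioxide, x4 = kg of iron-oxide red.
Minimize 1.12x1 + 1.92x2 + 4.65x3 + 2.8x4 subject to:
  2.75x1 + 4.4x2 + 4.1x3 + 5.1x4 ≥ 3.56   (density contribution)
  27x4 ≥ 14   (yellow component)
  x1, x2, x3, x4 ≥ 0.
The optimal basis is {talc, iron-oxide red}; barium sulfate, titanium dioxide drop out. There the density contribution and yellow component constraints are tight.
Optimal quantities: talc = 0.3329 kg, iron-oxide red = 0.5185 kg.
Objective = 1.12·0.3329 + 2.8·0.5185 = 1.8246.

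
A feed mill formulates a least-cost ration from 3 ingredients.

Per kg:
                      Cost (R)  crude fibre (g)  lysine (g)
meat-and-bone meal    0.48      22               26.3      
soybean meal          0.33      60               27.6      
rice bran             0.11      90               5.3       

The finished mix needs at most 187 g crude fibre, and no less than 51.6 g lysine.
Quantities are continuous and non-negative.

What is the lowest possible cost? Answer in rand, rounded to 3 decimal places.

R0.617

Let x1 = kg of meat-and-bone meal, x2 = kg of soybean meal, x3 = kg of rice bran.
min 0.48x1 + 0.33x2 + 0.11x3 with:
  22x1 + 60x2 + 90x3 ≤ 187   (crude fibre)
  26.3x1 + 27.6x2 + 5.3x3 ≥ 51.6   (lysine)
  x1, x2, x3 ≥ 0.
At the optimum only soybean meal is positive (meat-and-bone meal, rice bran = 0). The lysine requirement is met with equality.
Solving gives x2 = 1.87.
Hence cost = 0.33·1.87 = R0.61710.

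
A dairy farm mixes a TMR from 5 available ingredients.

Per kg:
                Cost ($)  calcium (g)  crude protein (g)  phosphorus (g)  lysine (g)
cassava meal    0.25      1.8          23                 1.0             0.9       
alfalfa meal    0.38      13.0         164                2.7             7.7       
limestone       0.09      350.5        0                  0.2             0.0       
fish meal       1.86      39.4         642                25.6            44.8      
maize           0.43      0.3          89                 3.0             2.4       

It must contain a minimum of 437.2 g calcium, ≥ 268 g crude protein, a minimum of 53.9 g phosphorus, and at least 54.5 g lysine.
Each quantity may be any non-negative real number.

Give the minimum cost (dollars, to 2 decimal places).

$3.99

Let x1 = kg of cassava meal, x2 = kg of alfalfa meal, x3 = kg of limestone, x4 = kg of fish meal, x5 = kg of maize.
Minimize 0.25x1 + 0.38x2 + 0.09x3 + 1.86x4 + 0.43x5 subject to:
  1.8x1 + 13x2 + 350.5x3 + 39.4x4 + 0.3x5 ≥ 437.2   (calcium)
  23x1 + 164x2 + 642x4 + 89x5 ≥ 268   (crude protein)
  1x1 + 2.7x2 + 0.2x3 + 25.6x4 + 3x5 ≥ 53.9   (phosphorus)
  0.9x1 + 7.7x2 + 44.8x4 + 2.4x5 ≥ 54.5   (lysine)
  x1, x2, x3, x4, x5 ≥ 0.
The optimal basis is {limestone, fish meal}; cassava meal, alfalfa meal, maize drop out. The calcium and phosphorus requirements are met with equality.
Solving gives x3 = 1.012, x4 = 2.098.
Hence cost = 0.09·1.012 + 1.86·2.098 = $3.9934.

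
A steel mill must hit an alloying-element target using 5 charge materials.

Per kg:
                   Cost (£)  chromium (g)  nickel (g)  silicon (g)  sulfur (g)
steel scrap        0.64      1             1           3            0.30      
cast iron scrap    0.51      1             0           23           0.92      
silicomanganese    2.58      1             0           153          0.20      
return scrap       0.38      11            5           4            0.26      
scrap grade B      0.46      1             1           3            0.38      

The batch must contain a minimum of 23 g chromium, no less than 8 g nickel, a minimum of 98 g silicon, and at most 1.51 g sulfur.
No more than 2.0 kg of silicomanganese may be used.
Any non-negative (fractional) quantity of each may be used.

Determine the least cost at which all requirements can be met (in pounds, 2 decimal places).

£2.29

This is a linear program. Let x1 = kg of steel scrap, x2 = kg of cast iron scrap, x3 = kg of silicomanganese, x4 = kg of return scrap, x5 = kg of scrap grade B.
Minimize 0.64x1 + 0.51x2 + 2.58x3 + 0.38x4 + 0.46x5 with:
  1x1 + 1x2 + 1x3 + 11x4 + 1x5 ≥ 23   (chromium)
  1x1 + 5x4 + 1x5 ≥ 8   (nickel)
  3x1 + 23x2 + 153x3 + 4x4 + 3x5 ≥ 98   (silicon)
  0.3x1 + 0.92x2 + 0.2x3 + 0.26x4 + 0.38x5 ≤ 1.51   (sulfur)
  x3 ≤ 2
  x1, x2, x3, x4, x5 ≥ 0.
At the optimum only silicomanganese, return scrap are positive (steel scrap, cast iron scrap, scrap grade B = 0). Binding constraints: chromium and silicon.
Optimal quantities: silicomanganese = 0.5873 kg, return scrap = 2.038 kg.
Total cost: 2.58·0.5873 + 0.38·2.038 = 2.2897.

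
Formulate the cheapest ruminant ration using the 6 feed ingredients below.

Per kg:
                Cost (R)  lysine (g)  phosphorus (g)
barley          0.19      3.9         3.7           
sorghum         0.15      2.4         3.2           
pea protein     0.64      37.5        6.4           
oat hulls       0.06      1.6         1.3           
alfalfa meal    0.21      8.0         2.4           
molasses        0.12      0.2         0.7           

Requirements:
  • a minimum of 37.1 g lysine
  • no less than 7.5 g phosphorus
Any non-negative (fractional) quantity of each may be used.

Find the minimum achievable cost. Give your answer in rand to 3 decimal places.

This is a linear program. Let x1 = kg of barley, x2 = kg of sorghum, x3 = kg of pea protein, x4 = kg of oat hulls, x5 = kg of alfalfa meal, x6 = kg of molasses.
min 0.19x1 + 0.15x2 + 0.64x3 + 0.06x4 + 0.21x5 + 0.12x6 subject to:
  3.9x1 + 2.4x2 + 37.5x3 + 1.6x4 + 8x5 + 0.2x6 ≥ 37.1   (lysine)
  3.7x1 + 3.2x2 + 6.4x3 + 1.3x4 + 2.4x5 + 0.7x6 ≥ 7.5   (phosphorus)
  x1, x2, x3, x4, x5, x6 ≥ 0.
The cheapest feasible vertex uses only pea protein, oat hulls; barley, sorghum, alfalfa meal, molasses are not used. Binding constraints: lysine and phosphorus.
That vertex is x3 = 0.9408, x4 = 1.138.
Cost = 0.64·0.9408 + 0.06·1.138 = 0.67039.

R0.670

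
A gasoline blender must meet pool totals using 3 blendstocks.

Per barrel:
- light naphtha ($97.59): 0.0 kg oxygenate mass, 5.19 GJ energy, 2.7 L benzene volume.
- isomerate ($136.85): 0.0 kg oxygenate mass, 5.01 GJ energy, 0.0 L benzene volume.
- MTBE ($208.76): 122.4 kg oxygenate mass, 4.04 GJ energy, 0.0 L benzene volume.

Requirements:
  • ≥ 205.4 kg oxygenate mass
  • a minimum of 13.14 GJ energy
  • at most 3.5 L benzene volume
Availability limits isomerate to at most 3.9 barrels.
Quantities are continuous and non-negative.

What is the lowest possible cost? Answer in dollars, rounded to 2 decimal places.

This is a linear program. Let x1 = barrels of light naphtha, x2 = barrels of isomerate, x3 = barrels of MTBE.
Minimise 97.59x1 + 136.85x2 + 208.76x3 with:
  122.4x3 ≥ 205.4   (oxygenate mass)
  5.19x1 + 5.01x2 + 4.04x3 ≥ 13.14   (energy)
  2.7x1 ≤ 3.5   (benzene volume)
  x2 ≤ 3.9
  x1, x2, x3 ≥ 0.
The optimal basis is {light naphtha, MTBE}; isomerate drops out. The oxygenate mass and energy requirements are met with equality.
That vertex is x1 = 1.2255, x3 = 1.6781.
Objective = 97.59·1.2255 + 208.76·1.6781 = 469.9167.

$469.92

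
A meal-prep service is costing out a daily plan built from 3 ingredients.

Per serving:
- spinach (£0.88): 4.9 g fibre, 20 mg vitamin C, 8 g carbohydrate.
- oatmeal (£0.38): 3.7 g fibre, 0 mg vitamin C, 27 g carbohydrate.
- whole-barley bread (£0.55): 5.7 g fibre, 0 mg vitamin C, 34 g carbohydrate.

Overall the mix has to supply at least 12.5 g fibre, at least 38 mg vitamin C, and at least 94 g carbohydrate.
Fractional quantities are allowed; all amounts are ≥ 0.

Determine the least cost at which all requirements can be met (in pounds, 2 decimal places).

Let x1 = servings of spinach, x2 = servings of oatmeal, x3 = servings of whole-barley bread.
Minimize 0.88x1 + 0.38x2 + 0.55x3 with:
  4.9x1 + 3.7x2 + 5.7x3 ≥ 12.5   (fibre)
  20x1 ≥ 38   (vitamin C)
  8x1 + 27x2 + 34x3 ≥ 94   (carbohydrate)
  x1, x2, x3 ≥ 0.
The cheapest feasible vertex uses only spinach, oatmeal; whole-barley bread is not used. There the vitamin C and carbohydrate constraints are tight.
Optimal quantities: spinach = 1.9 servings, oatmeal = 2.919 servings.
Hence cost = 0.88·1.9 + 0.38·2.919 = £2.7812.

£2.78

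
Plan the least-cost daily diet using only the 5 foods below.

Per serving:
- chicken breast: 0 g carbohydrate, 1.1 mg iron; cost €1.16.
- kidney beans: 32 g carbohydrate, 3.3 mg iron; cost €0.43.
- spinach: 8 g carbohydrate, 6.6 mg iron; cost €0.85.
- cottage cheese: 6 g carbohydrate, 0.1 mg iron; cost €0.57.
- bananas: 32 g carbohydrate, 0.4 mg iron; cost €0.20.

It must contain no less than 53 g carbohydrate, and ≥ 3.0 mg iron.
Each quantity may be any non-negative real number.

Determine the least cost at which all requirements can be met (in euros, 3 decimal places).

Set it up as a linear program. Let x1 = servings of chicken breast, x2 = servings of kidney beans, x3 = servings of spinach, x4 = servings of cottage cheese, x5 = servings of bananas.
Minimise 1.16x1 + 0.43x2 + 0.85x3 + 0.57x4 + 0.2x5 with:
  32x2 + 8x3 + 6x4 + 32x5 ≥ 53   (carbohydrate)
  1.1x1 + 3.3x2 + 6.6x3 + 0.1x4 + 0.4x5 ≥ 3   (iron)
  x1, x2, x3, x4, x5 ≥ 0.
The minimum-cost mix takes nothing from chicken breast, spinach, cottage cheese — only kidney beans, bananas. The carbohydrate and iron requirements are met with equality.
Optimal quantities: kidney beans = 0.806 servings, bananas = 0.8502 servings.
Objective = 0.43·0.806 + 0.2·0.8502 = 0.51662.

€0.517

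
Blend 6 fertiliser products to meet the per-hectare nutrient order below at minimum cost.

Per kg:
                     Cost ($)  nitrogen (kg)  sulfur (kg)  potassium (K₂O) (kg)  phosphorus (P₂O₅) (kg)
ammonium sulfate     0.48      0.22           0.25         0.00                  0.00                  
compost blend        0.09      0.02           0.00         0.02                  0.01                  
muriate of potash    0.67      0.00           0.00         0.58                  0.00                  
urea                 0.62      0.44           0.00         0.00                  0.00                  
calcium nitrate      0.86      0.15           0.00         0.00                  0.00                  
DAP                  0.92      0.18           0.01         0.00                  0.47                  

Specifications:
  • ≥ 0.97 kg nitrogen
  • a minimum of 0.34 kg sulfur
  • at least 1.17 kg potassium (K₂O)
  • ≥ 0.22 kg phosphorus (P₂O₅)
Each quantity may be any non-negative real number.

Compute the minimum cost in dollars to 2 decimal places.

$3.26

Let x1 = kg of ammonium sulfate, x2 = kg of compost blend, x3 = kg of muriate of potash, x4 = kg of urea, x5 = kg of calcium nitrate, x6 = kg of DAP.
Minimize 0.48x1 + 0.09x2 + 0.67x3 + 0.62x4 + 0.86x5 + 0.92x6 subject to:
  0.22x1 + 0.02x2 + 0.44x4 + 0.15x5 + 0.18x6 ≥ 0.97   (nitrogen)
  0.25x1 + 0.01x6 ≥ 0.34   (sulfur)
  0.02x2 + 0.58x3 ≥ 1.17   (potassium (K₂O))
  0.01x2 + 0.47x6 ≥ 0.22   (phosphorus (P₂O₅))
  x1, x2, x3, x4, x5, x6 ≥ 0.
The cheapest feasible vertex uses only ammonium sulfate, muriate of potash, urea, DAP; compost blend, calcium nitrate are not used. The nitrogen, sulfur, potassium (K₂O), phosphorus (P₂O₅) requirements are met with equality.
Optimal quantities: ammonium sulfate = 1.341 kg, muriate of potash = 2.017 kg, urea = 1.342 kg, DAP = 0.4681 kg.
Hence cost = 0.48·1.341 + 0.67·2.017 + 0.62·1.342 + 0.92·0.4681 = $3.2578.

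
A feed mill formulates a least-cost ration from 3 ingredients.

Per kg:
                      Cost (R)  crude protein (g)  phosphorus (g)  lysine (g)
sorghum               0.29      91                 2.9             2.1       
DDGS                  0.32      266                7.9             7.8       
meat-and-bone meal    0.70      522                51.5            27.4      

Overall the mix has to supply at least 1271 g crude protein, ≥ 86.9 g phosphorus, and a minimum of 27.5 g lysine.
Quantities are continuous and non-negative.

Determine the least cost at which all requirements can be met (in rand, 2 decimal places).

R1.63

Set it up as a linear program. Let x1 = kg of sorghum, x2 = kg of DDGS, x3 = kg of meat-and-bone meal.
Minimize 0.29x1 + 0.32x2 + 0.7x3 subject to:
  91x1 + 266x2 + 522x3 ≥ 1271   (crude protein)
  2.9x1 + 7.9x2 + 51.5x3 ≥ 86.9   (phosphorus)
  2.1x1 + 7.8x2 + 27.4x3 ≥ 27.5   (lysine)
  x1, x2, x3 ≥ 0.
The minimum-cost mix takes nothing from sorghum — only DDGS, meat-and-bone meal. The crude protein and phosphorus requirements are met with equality.
So DDGS = 2.099 kg, meat-and-bone meal = 1.365 kg.
Objective = 0.32·2.099 + 0.7·1.365 = 1.6272.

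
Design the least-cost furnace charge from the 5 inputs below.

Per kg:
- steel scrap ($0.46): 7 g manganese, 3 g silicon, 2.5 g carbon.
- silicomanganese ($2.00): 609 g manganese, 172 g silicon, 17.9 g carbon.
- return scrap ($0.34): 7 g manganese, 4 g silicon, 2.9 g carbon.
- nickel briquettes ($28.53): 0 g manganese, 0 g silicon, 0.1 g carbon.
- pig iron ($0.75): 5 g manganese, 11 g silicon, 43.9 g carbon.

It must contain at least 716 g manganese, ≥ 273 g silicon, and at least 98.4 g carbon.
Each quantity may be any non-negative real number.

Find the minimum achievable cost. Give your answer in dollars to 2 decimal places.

$4.19

Treat it as an LP. Let x1 = kg of steel scrap, x2 = kg of silicomanganese, x3 = kg of return scrap, x4 = kg of nickel briquettes, x5 = kg of pig iron.
Minimize 0.46x1 + 2x2 + 0.34x3 + 28.53x4 + 0.75x5 with:
  7x1 + 609x2 + 7x3 + 5x5 ≥ 716   (manganese)
  3x1 + 172x2 + 4x3 + 11x5 ≥ 273   (silicon)
  2.5x1 + 17.9x2 + 2.9x3 + 0.1x4 + 43.9x5 ≥ 98.4   (carbon)
  x1, x2, x3, x4, x5 ≥ 0.
The cheapest feasible vertex uses only silicomanganese, pig iron; steel scrap, return scrap, nickel briquettes are not used. The silicon and carbon requirements are met with equality.
That vertex is x2 = 1.483, x5 = 1.637.
Objective = 2·1.483 + 0.75·1.637 = 4.1938.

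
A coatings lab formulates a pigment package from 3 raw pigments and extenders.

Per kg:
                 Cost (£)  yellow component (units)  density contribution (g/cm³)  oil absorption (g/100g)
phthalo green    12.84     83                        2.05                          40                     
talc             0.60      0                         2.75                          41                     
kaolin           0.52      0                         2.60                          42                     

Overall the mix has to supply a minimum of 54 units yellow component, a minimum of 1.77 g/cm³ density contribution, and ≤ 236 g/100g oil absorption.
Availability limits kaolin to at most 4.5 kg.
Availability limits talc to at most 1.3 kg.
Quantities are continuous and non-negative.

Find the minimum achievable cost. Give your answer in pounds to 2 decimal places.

£8.44

Let x1 = kg of phthalo green, x2 = kg of talc, x3 = kg of kaolin.
Minimize 12.84x1 + 0.6x2 + 0.52x3 subject to:
  83x1 ≥ 54   (yellow component)
  2.05x1 + 2.75x2 + 2.6x3 ≥ 1.77   (density contribution)
  40x1 + 41x2 + 42x3 ≤ 236   (oil absorption)
  x3 ≤ 4.5
  x2 ≤ 1.3
  x1, x2, x3 ≥ 0.
The optimal basis is {phthalo green, kaolin}; talc drops out. The yellow component and density contribution requirements are met with equality.
Solving gives x1 = 0.6506, x3 = 0.1678.
Hence cost = 12.84·0.6506 + 0.52·0.1678 = £8.4410.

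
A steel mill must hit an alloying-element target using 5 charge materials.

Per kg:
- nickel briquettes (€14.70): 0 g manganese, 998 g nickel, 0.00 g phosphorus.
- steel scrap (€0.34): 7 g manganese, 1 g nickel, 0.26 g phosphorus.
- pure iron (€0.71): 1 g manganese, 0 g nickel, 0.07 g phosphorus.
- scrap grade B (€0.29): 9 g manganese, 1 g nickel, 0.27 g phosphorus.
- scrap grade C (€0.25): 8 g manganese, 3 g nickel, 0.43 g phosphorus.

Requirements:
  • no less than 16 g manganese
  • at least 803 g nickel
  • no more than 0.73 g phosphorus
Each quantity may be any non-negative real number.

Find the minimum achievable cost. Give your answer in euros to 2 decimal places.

Let x1 = kg of nickel briquettes, x2 = kg of steel scrap, x3 = kg of pure iron, x4 = kg of scrap grade B, x5 = kg of scrap grade C.
Minimize 14.7x1 + 0.34x2 + 0.71x3 + 0.29x4 + 0.25x5 s.t.:
  7x2 + 1x3 + 9x4 + 8x5 ≥ 16   (manganese)
  998x1 + 1x2 + 1x4 + 3x5 ≥ 803   (nickel)
  0.26x2 + 0.07x3 + 0.27x4 + 0.43x5 ≤ 0.73   (phosphorus)
  x1, x2, x3, x4, x5 ≥ 0.
The cheapest feasible vertex uses only nickel briquettes, scrap grade B, scrap grade C; steel scrap, pure iron are not used. Binding constraints: manganese, nickel, phosphorus.
Solving gives x1 = 0.8, x4 = 0.6082, x5 = 1.316.
Hence cost = 14.7·0.8 + 0.29·0.6082 + 0.25·1.316 = €12.2654.

€12.27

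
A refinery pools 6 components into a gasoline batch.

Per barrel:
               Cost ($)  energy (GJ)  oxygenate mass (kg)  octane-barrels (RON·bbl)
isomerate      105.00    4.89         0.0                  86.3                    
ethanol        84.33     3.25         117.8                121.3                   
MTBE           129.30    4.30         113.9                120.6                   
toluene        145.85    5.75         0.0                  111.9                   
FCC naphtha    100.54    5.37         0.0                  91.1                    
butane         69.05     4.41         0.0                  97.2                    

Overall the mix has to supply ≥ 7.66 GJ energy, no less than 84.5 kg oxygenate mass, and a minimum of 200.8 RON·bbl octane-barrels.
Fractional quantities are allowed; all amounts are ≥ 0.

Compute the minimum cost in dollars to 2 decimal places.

Set it up as a linear program. Let x1 = barrels of isomerate, x2 = barrels of ethanol, x3 = barrels of MTBE, x4 = barrels of toluene, x5 = barrels of FCC naphtha, x6 = barrels of butane.
Minimise 105x1 + 84.33x2 + 129.3x3 + 145.85x4 + 100.54x5 + 69.05x6 s.t.:
  4.89x1 + 3.25x2 + 4.3x3 + 5.75x4 + 5.37x5 + 4.41x6 ≥ 7.66   (energy)
  117.8x2 + 113.9x3 ≥ 84.5   (oxygenate mass)
  86.3x1 + 121.3x2 + 120.6x3 + 111.9x4 + 91.1x5 + 97.2x6 ≥ 200.8   (octane-barrels)
  x1, x2, x3, x4, x5, x6 ≥ 0.
The cheapest feasible vertex uses only ethanol, butane; isomerate, MTBE, toluene, FCC naphtha are not used. The energy and oxygenate mass requirements are met with equality.
Solving gives x2 = 0.717317, x6 = 1.20833.
Cost = 84.33·0.717317 + 69.05·1.20833 = 143.9265.

$143.93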